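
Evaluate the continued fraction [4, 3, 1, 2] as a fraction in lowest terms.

47/11

Using pₖ = aₖpₖ₋₁ + pₖ₋₂ and qₖ = aₖqₖ₋₁ + qₖ₋₂:
  k=0: a=4, p=4, q=1
  k=1: a=3, p=13, q=3
  k=2: a=1, p=17, q=4
  k=3: a=2, p=47, q=11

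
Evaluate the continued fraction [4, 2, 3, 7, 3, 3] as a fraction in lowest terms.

Using pₖ = aₖpₖ₋₁ + pₖ₋₂ and qₖ = aₖqₖ₋₁ + qₖ₋₂:
  k=0: a=4, p=4, q=1
  k=1: a=2, p=9, q=2
  k=2: a=3, p=31, q=7
  k=3: a=7, p=226, q=51
  k=4: a=3, p=709, q=160
  k=5: a=3, p=2353, q=531

2353/531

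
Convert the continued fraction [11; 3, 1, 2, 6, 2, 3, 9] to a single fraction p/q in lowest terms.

54757/4858

Fold from the inside: start with 9/1.
  3 + 1/9 = 28/9
  2 + 9/28 = 65/28
  6 + 28/65 = 418/65
  2 + 65/418 = 901/418
  1 + 418/901 = 1319/901
  3 + 901/1319 = 4858/1319
  11 + 1319/4858 = 54757/4858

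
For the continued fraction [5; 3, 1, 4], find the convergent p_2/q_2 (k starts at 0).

Using pₖ = aₖpₖ₋₁ + pₖ₋₂, qₖ = aₖqₖ₋₁ + qₖ₋₂ (with p₋₁=1, p₋₂=0, q₋₁=0, q₋₂=1):
  k=0: a=5, p=5, q=1
  k=1: a=3, p=16, q=3
  k=2: a=1, p=21, q=4

21/4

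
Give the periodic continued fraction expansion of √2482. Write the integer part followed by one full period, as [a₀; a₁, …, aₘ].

a₀ = ⌊√2482⌋ = 49.
With m₀=0, d₀=1 and mₖ₊₁ = dₖaₖ − mₖ, dₖ₊₁ = (n − mₖ₊₁²)/dₖ, aₖ₊₁ = ⌊(a₀+mₖ₊₁)/dₖ₊₁⌋:
  k=1: m=49, d=81, a=1
  k=2: m=32, d=18, a=4
  k=3: m=40, d=49, a=1
  k=4: m=9, d=49, a=1
  k=5: m=40, d=18, a=4
  k=6: m=32, d=81, a=1
  k=7: m=49, d=1, a=98
d=1 and a=2a₀=98 at k=7, so the next step gives (m, d) = (49, 81) again — its k=1 value — and the period has length 7.

[49; 1, 4, 1, 1, 4, 1, 98]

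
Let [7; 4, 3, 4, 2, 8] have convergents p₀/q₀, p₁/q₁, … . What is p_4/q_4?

904/125

Using pₖ = aₖpₖ₋₁ + pₖ₋₂, qₖ = aₖqₖ₋₁ + qₖ₋₂ (with p₋₁=1, p₋₂=0, q₋₁=0, q₋₂=1):
  k=0: a=7, p=7, q=1
  k=1: a=4, p=29, q=4
  k=2: a=3, p=94, q=13
  k=3: a=4, p=405, q=56
  k=4: a=2, p=904, q=125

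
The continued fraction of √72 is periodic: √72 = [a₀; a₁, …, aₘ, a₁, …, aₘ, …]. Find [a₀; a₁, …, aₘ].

[8; 2, 16]

a₀ = ⌊√72⌋ = 8.
With m₀=0, d₀=1 and mₖ₊₁ = dₖaₖ − mₖ, dₖ₊₁ = (n − mₖ₊₁²)/dₖ, aₖ₊₁ = ⌊(a₀+mₖ₊₁)/dₖ₊₁⌋:
  k=1: m=8, d=8, a=2
  k=2: m=8, d=1, a=16
d=1 and a=2a₀=16 at k=2, so the next step gives (m, d) = (8, 8) again — its k=1 value — and the period has length 2.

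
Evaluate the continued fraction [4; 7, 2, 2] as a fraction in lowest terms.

Using pₖ = aₖpₖ₋₁ + pₖ₋₂ and qₖ = aₖqₖ₋₁ + qₖ₋₂:
  k=0: a=4, p=4, q=1
  k=1: a=7, p=29, q=7
  k=2: a=2, p=62, q=15
  k=3: a=2, p=153, q=37

153/37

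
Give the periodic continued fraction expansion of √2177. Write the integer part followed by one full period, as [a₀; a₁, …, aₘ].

[46; 1, 1, 1, 12, 1, 1, 1, 92]

a₀ = ⌊√2177⌋ = 46.
With m₀=0, d₀=1 and mₖ₊₁ = dₖaₖ − mₖ, dₖ₊₁ = (n − mₖ₊₁²)/dₖ, aₖ₊₁ = ⌊(a₀+mₖ₊₁)/dₖ₊₁⌋:
  k=1: m=46, d=61, a=1
  k=2: m=15, d=32, a=1
  k=3: m=17, d=59, a=1
  k=4: m=42, d=7, a=12
  k=5: m=42, d=59, a=1
  k=6: m=17, d=32, a=1
  k=7: m=15, d=61, a=1
  k=8: m=46, d=1, a=92
d=1 and a=2a₀=92 at k=8, so the next step gives (m, d) = (46, 61) again — its k=1 value — and the period has length 8.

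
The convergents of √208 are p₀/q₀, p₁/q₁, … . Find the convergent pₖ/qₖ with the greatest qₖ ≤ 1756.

18446/1279

√208 = [14; 2, 2, 1, 2, 2, 28, …] (period length 6).
Convergents:
  p_0/q_0 = 14/1
  p_1/q_1 = 29/2
  p_2/q_2 = 72/5
  p_3/q_3 = 101/7
  p_4/q_4 = 274/19
  p_5/q_5 = 649/45
  p_6/q_6 = 18446/1279
  p_7/q_7 = 37541/2603
q_6 = 1279 ≤ 1756 < 2603 = q_7, so the answer is 18446/1279.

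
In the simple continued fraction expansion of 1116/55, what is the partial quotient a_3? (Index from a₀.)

1116 = 20·55 + 16   →  a_0 = 20
55 = 3·16 + 7   →  a_1 = 3
16 = 2·7 + 2   →  a_2 = 2
7 = 3·2 + 1   →  a_3 = 3

3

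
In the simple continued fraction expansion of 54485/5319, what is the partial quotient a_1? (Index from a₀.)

4

54485 = 10·5319 + 1295   →  a_0 = 10
5319 = 4·1295 + 139   →  a_1 = 4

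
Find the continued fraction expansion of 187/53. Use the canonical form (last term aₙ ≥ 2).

187 = 3·53 + 28
53 = 1·28 + 25
28 = 1·25 + 3
25 = 8·3 + 1
3 = 3·1 + 0  (stop)
So 187/53 = [3; 1, 1, 8, 3].

[3; 1, 1, 8, 3]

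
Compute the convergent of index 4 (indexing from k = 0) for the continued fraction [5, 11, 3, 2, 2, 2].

Using pₖ = aₖpₖ₋₁ + pₖ₋₂, qₖ = aₖqₖ₋₁ + qₖ₋₂ (with p₋₁=1, p₋₂=0, q₋₁=0, q₋₂=1):
  k=0: a=5, p=5, q=1
  k=1: a=11, p=56, q=11
  k=2: a=3, p=173, q=34
  k=3: a=2, p=402, q=79
  k=4: a=2, p=977, q=192

977/192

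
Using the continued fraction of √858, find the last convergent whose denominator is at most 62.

703/24

√858 = [29; 3, 2, 3, 58, …] (period length 4).
Convergents:
  p_0/q_0 = 29/1
  p_1/q_1 = 88/3
  p_2/q_2 = 205/7
  p_3/q_3 = 703/24
  p_4/q_4 = 40979/1399
q_3 = 24 ≤ 62 < 1399 = q_4, so the answer is 703/24.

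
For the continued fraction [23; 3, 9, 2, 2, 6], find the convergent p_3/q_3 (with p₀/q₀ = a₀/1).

1376/59

Using pₖ = aₖpₖ₋₁ + pₖ₋₂, qₖ = aₖqₖ₋₁ + qₖ₋₂ (with p₋₁=1, p₋₂=0, q₋₁=0, q₋₂=1):
  k=0: a=23, p=23, q=1
  k=1: a=3, p=70, q=3
  k=2: a=9, p=653, q=28
  k=3: a=2, p=1376, q=59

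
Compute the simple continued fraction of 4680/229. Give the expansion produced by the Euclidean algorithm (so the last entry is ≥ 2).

[20; 2, 3, 2, 4, 3]

4680 = 20·229 + 100
229 = 2·100 + 29
100 = 3·29 + 13
29 = 2·13 + 3
13 = 4·3 + 1
3 = 3·1 + 0  (stop)
So 4680/229 = [20; 2, 3, 2, 4, 3].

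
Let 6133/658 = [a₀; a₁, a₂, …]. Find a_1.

6133 = 9·658 + 211   →  a_0 = 9
658 = 3·211 + 25   →  a_1 = 3

3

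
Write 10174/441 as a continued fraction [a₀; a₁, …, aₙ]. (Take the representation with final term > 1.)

[23; 14, 4, 2, 3]

10174 = 23*441 + 31
441 = 14*31 + 7
31 = 4*7 + 3
7 = 2*3 + 1
3 = 3*1 + 0  (stop)
So 10174/441 = [23; 14, 4, 2, 3].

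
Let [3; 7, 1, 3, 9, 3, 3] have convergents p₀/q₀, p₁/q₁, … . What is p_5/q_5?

2791/892

Using pₖ = aₖpₖ₋₁ + pₖ₋₂, qₖ = aₖqₖ₋₁ + qₖ₋₂ (with p₋₁=1, p₋₂=0, q₋₁=0, q₋₂=1):
  k=0: a=3, p=3, q=1
  k=1: a=7, p=22, q=7
  k=2: a=1, p=25, q=8
  k=3: a=3, p=97, q=31
  k=4: a=9, p=898, q=287
  k=5: a=3, p=2791, q=892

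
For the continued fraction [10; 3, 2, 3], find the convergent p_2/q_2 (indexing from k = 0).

72/7

Using pₖ = aₖpₖ₋₁ + pₖ₋₂, qₖ = aₖqₖ₋₁ + qₖ₋₂ (with p₋₁=1, p₋₂=0, q₋₁=0, q₋₂=1):
  k=0: a=10, p=10, q=1
  k=1: a=3, p=31, q=3
  k=2: a=2, p=72, q=7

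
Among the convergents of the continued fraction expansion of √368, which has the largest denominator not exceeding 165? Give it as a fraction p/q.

1151/60

√368 = [19; 5, 2, 5, 38, …] (period length 4).
Convergents:
  p_0/q_0 = 19/1
  p_1/q_1 = 96/5
  p_2/q_2 = 211/11
  p_3/q_3 = 1151/60
  p_4/q_4 = 43949/2291
q_3 = 60 ≤ 165 < 2291 = q_4, so the answer is 1151/60.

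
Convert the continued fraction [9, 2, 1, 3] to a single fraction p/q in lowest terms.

103/11

Using pₖ = aₖpₖ₋₁ + pₖ₋₂ and qₖ = aₖqₖ₋₁ + qₖ₋₂:
  k=0: a=9, p=9, q=1
  k=1: a=2, p=19, q=2
  k=2: a=1, p=28, q=3
  k=3: a=3, p=103, q=11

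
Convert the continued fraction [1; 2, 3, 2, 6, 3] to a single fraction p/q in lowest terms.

Using pₖ = aₖpₖ₋₁ + pₖ₋₂ and qₖ = aₖqₖ₋₁ + qₖ₋₂:
  k=0: a=1, p=1, q=1
  k=1: a=2, p=3, q=2
  k=2: a=3, p=10, q=7
  k=3: a=2, p=23, q=16
  k=4: a=6, p=148, q=103
  k=5: a=3, p=467, q=325

467/325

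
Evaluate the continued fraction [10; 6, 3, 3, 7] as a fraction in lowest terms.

4673/460

Fold from the inside: start with 7/1.
  3 + 1/7 = 22/7
  3 + 7/22 = 73/22
  6 + 22/73 = 460/73
  10 + 73/460 = 4673/460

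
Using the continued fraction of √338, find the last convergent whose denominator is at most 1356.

17631/959

√338 = [18; 2, 1, 1, 2, 36, …] (period length 5).
Convergents:
  p_0/q_0 = 18/1
  p_1/q_1 = 37/2
  p_2/q_2 = 55/3
  p_3/q_3 = 92/5
  p_4/q_4 = 239/13
  p_5/q_5 = 8696/473
  p_6/q_6 = 17631/959
  p_7/q_7 = 26327/1432
q_6 = 959 ≤ 1356 < 1432 = q_7, so the answer is 17631/959.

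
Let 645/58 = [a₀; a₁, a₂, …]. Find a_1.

645 = 11·58 + 7   →  a_0 = 11
58 = 8·7 + 2   →  a_1 = 8

8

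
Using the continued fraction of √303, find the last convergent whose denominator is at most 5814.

86843/4989

√303 = [17; 2, 2, 5, 2, 2, 34, …] (period length 6).
Convergents:
  p_0/q_0 = 17/1
  p_1/q_1 = 35/2
  p_2/q_2 = 87/5
  p_3/q_3 = 470/27
  p_4/q_4 = 1027/59
  p_5/q_5 = 2524/145
  p_6/q_6 = 86843/4989
  p_7/q_7 = 176210/10123
q_6 = 4989 ≤ 5814 < 10123 = q_7, so the answer is 86843/4989.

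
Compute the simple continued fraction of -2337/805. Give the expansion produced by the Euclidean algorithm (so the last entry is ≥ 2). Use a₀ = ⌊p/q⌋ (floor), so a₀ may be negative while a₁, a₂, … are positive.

-2337 = -3·805 + 78
805 = 10·78 + 25
78 = 3·25 + 3
25 = 8·3 + 1
3 = 3·1 + 0  (stop)
So -2337/805 = [-3; 10, 3, 8, 3].

[-3; 10, 3, 8, 3]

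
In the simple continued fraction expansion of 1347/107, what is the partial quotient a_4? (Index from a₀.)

1347 = 12·107 + 63   →  a_0 = 12
107 = 1·63 + 44   →  a_1 = 1
63 = 1·44 + 19   →  a_2 = 1
44 = 2·19 + 6   →  a_3 = 2
19 = 3·6 + 1   →  a_4 = 3

3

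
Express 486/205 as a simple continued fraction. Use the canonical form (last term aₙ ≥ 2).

[2; 2, 1, 2, 3, 3, 2]

486 = 2*205 + 76
205 = 2*76 + 53
76 = 1*53 + 23
53 = 2*23 + 7
23 = 3*7 + 2
7 = 3*2 + 1
2 = 2*1 + 0  (stop)
So 486/205 = [2; 2, 1, 2, 3, 3, 2].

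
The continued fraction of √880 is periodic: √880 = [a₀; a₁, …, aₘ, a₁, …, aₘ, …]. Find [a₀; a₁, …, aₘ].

a₀ = ⌊√880⌋ = 29.
With m₀=0, d₀=1 and mₖ₊₁ = dₖaₖ − mₖ, dₖ₊₁ = (n − mₖ₊₁²)/dₖ, aₖ₊₁ = ⌊(a₀+mₖ₊₁)/dₖ₊₁⌋:
  k=1: m=29, d=39, a=1
  k=2: m=10, d=20, a=1
  k=3: m=10, d=39, a=1
  k=4: m=29, d=1, a=58
d=1 and a=2a₀=58 at k=4, so the next step gives (m, d) = (29, 39) again — its k=1 value — and the period has length 4.

[29; 1, 1, 1, 58]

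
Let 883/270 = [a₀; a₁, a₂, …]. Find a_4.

883 = 3·270 + 73   →  a_0 = 3
270 = 3·73 + 51   →  a_1 = 3
73 = 1·51 + 22   →  a_2 = 1
51 = 2·22 + 7   →  a_3 = 2
22 = 3·7 + 1   →  a_4 = 3

3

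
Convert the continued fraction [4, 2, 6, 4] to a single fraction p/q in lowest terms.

Fold from the inside: start with 4/1.
  6 + 1/4 = 25/4
  2 + 4/25 = 54/25
  4 + 25/54 = 241/54

241/54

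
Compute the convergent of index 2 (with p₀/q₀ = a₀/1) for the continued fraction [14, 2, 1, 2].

43/3

Using pₖ = aₖpₖ₋₁ + pₖ₋₂, qₖ = aₖqₖ₋₁ + qₖ₋₂ (with p₋₁=1, p₋₂=0, q₋₁=0, q₋₂=1):
  k=0: a=14, p=14, q=1
  k=1: a=2, p=29, q=2
  k=2: a=1, p=43, q=3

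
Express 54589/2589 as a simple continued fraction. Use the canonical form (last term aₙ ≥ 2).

54589 = 21*2589 + 220
2589 = 11*220 + 169
220 = 1*169 + 51
169 = 3*51 + 16
51 = 3*16 + 3
16 = 5*3 + 1
3 = 3*1 + 0  (stop)
So 54589/2589 = [21; 11, 1, 3, 3, 5, 3].

[21; 11, 1, 3, 3, 5, 3]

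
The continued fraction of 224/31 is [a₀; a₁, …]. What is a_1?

224 = 7·31 + 7   →  a_0 = 7
31 = 4·7 + 3   →  a_1 = 4

4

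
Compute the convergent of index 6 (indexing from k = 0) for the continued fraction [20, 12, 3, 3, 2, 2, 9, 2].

Using pₖ = aₖpₖ₋₁ + pₖ₋₂, qₖ = aₖqₖ₋₁ + qₖ₋₂ (with p₋₁=1, p₋₂=0, q₋₁=0, q₋₂=1):
  k=0: a=20, p=20, q=1
  k=1: a=12, p=241, q=12
  k=2: a=3, p=743, q=37
  k=3: a=3, p=2470, q=123
  k=4: a=2, p=5683, q=283
  k=5: a=2, p=13836, q=689
  k=6: a=9, p=130207, q=6484

130207/6484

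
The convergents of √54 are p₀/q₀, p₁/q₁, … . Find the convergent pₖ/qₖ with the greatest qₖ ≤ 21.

147/20

√54 = [7; 2, 1, 6, 1, 2, 14, …] (period length 6).
Convergents:
  p_0/q_0 = 7/1
  p_1/q_1 = 15/2
  p_2/q_2 = 22/3
  p_3/q_3 = 147/20
  p_4/q_4 = 169/23
q_3 = 20 ≤ 21 < 23 = q_4, so the answer is 147/20.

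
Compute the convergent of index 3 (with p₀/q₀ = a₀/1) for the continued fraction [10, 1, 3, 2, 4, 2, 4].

Using pₖ = aₖpₖ₋₁ + pₖ₋₂, qₖ = aₖqₖ₋₁ + qₖ₋₂ (with p₋₁=1, p₋₂=0, q₋₁=0, q₋₂=1):
  k=0: a=10, p=10, q=1
  k=1: a=1, p=11, q=1
  k=2: a=3, p=43, q=4
  k=3: a=2, p=97, q=9

97/9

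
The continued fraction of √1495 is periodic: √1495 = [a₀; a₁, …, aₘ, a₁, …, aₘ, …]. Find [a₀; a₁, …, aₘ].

a₀ = ⌊√1495⌋ = 38.
With m₀=0, d₀=1 and mₖ₊₁ = dₖaₖ − mₖ, dₖ₊₁ = (n − mₖ₊₁²)/dₖ, aₖ₊₁ = ⌊(a₀+mₖ₊₁)/dₖ₊₁⌋:
  k=1: m=38, d=51, a=1
  k=2: m=13, d=26, a=1
  k=3: m=13, d=51, a=1
  k=4: m=38, d=1, a=76
d=1 and a=2a₀=76 at k=4, so the next step gives (m, d) = (38, 51) again — its k=1 value — and the period has length 4.

[38; 1, 1, 1, 76]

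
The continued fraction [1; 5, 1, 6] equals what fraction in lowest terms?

48/41

Fold from the inside: start with 6/1.
  1 + 1/6 = 7/6
  5 + 6/7 = 41/7
  1 + 7/41 = 48/41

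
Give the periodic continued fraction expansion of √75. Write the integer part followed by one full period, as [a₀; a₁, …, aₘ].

[8; 1, 1, 1, 16]

a₀ = ⌊√75⌋ = 8.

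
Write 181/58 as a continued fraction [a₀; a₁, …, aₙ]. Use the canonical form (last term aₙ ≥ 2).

[3; 8, 3, 2]

181 = 3*58 + 7
58 = 8*7 + 2
7 = 3*2 + 1
2 = 2*1 + 0  (stop)
So 181/58 = [3; 8, 3, 2].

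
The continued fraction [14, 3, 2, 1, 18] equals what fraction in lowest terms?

Using pₖ = aₖpₖ₋₁ + pₖ₋₂ and qₖ = aₖqₖ₋₁ + qₖ₋₂:
  k=0: a=14, p=14, q=1
  k=1: a=3, p=43, q=3
  k=2: a=2, p=100, q=7
  k=3: a=1, p=143, q=10
  k=4: a=18, p=2674, q=187

2674/187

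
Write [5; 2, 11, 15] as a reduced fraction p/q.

1901/347

Using pₖ = aₖpₖ₋₁ + pₖ₋₂ and qₖ = aₖqₖ₋₁ + qₖ₋₂:
  k=0: a=5, p=5, q=1
  k=1: a=2, p=11, q=2
  k=2: a=11, p=126, q=23
  k=3: a=15, p=1901, q=347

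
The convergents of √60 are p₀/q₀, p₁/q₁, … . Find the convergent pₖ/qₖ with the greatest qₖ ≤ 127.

√60 = [7; 1, 2, 1, 14, …] (period length 4).
Convergents:
  p_0/q_0 = 7/1
  p_1/q_1 = 8/1
  p_2/q_2 = 23/3
  p_3/q_3 = 31/4
  p_4/q_4 = 457/59
  p_5/q_5 = 488/63
  p_6/q_6 = 1433/185
q_5 = 63 ≤ 127 < 185 = q_6, so the answer is 488/63.

488/63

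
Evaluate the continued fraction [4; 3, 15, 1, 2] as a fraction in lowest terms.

Using pₖ = aₖpₖ₋₁ + pₖ₋₂ and qₖ = aₖqₖ₋₁ + qₖ₋₂:
  k=0: a=4, p=4, q=1
  k=1: a=3, p=13, q=3
  k=2: a=15, p=199, q=46
  k=3: a=1, p=212, q=49
  k=4: a=2, p=623, q=144

623/144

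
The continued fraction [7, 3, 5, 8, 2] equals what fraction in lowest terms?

2033/278

Fold from the inside: start with 2/1.
  8 + 1/2 = 17/2
  5 + 2/17 = 87/17
  3 + 17/87 = 278/87
  7 + 87/278 = 2033/278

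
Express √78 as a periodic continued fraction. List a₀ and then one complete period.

a₀ = ⌊√78⌋ = 8.
With m₀=0, d₀=1 and mₖ₊₁ = dₖaₖ − mₖ, dₖ₊₁ = (n − mₖ₊₁²)/dₖ, aₖ₊₁ = ⌊(a₀+mₖ₊₁)/dₖ₊₁⌋:
  k=1: m=8, d=14, a=1
  k=2: m=6, d=3, a=4
  k=3: m=6, d=14, a=1
  k=4: m=8, d=1, a=16
d=1 and a=2a₀=16 at k=4, so the next step gives (m, d) = (8, 14) again — its k=1 value — and the period has length 4.

[8; 1, 4, 1, 16]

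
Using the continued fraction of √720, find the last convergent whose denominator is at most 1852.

43174/1609

√720 = [26; 1, 4, 1, 52, …] (period length 4).
Convergents:
  p_0/q_0 = 26/1
  p_1/q_1 = 27/1
  p_2/q_2 = 134/5
  p_3/q_3 = 161/6
  p_4/q_4 = 8506/317
  p_5/q_5 = 8667/323
  p_6/q_6 = 43174/1609
  p_7/q_7 = 51841/1932
q_6 = 1609 ≤ 1852 < 1932 = q_7, so the answer is 43174/1609.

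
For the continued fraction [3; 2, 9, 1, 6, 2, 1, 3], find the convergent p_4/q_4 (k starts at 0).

Using pₖ = aₖpₖ₋₁ + pₖ₋₂, qₖ = aₖqₖ₋₁ + qₖ₋₂ (with p₋₁=1, p₋₂=0, q₋₁=0, q₋₂=1):
  k=0: a=3, p=3, q=1
  k=1: a=2, p=7, q=2
  k=2: a=9, p=66, q=19
  k=3: a=1, p=73, q=21
  k=4: a=6, p=504, q=145

504/145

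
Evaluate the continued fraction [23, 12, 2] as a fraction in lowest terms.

577/25

Fold from the inside: start with 2/1.
  12 + 1/2 = 25/2
  23 + 2/25 = 577/25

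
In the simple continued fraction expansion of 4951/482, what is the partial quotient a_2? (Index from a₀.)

4951 = 10·482 + 131   →  a_0 = 10
482 = 3·131 + 89   →  a_1 = 3
131 = 1·89 + 42   →  a_2 = 1

1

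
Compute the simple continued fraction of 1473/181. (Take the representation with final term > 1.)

[8; 7, 4, 6]

1473 = 8·181 + 25
181 = 7·25 + 6
25 = 4·6 + 1
6 = 6·1 + 0  (stop)
So 1473/181 = [8; 7, 4, 6].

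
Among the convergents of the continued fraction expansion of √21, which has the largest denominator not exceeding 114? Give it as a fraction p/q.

√21 = [4; 1, 1, 2, 1, 1, 8, …] (period length 6).
Convergents:
  p_0/q_0 = 4/1
  p_1/q_1 = 5/1
  p_2/q_2 = 9/2
  p_3/q_3 = 23/5
  p_4/q_4 = 32/7
  p_5/q_5 = 55/12
  p_6/q_6 = 472/103
  p_7/q_7 = 527/115
q_6 = 103 ≤ 114 < 115 = q_7, so the answer is 472/103.

472/103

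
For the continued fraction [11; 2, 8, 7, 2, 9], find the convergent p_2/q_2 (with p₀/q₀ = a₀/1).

195/17

Using pₖ = aₖpₖ₋₁ + pₖ₋₂, qₖ = aₖqₖ₋₁ + qₖ₋₂ (with p₋₁=1, p₋₂=0, q₋₁=0, q₋₂=1):
  k=0: a=11, p=11, q=1
  k=1: a=2, p=23, q=2
  k=2: a=8, p=195, q=17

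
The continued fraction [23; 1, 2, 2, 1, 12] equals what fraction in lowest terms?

Using pₖ = aₖpₖ₋₁ + pₖ₋₂ and qₖ = aₖqₖ₋₁ + qₖ₋₂:
  k=0: a=23, p=23, q=1
  k=1: a=1, p=24, q=1
  k=2: a=2, p=71, q=3
  k=3: a=2, p=166, q=7
  k=4: a=1, p=237, q=10
  k=5: a=12, p=3010, q=127

3010/127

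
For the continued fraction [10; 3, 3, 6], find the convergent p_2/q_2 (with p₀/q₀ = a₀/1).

103/10

Using pₖ = aₖpₖ₋₁ + pₖ₋₂, qₖ = aₖqₖ₋₁ + qₖ₋₂ (with p₋₁=1, p₋₂=0, q₋₁=0, q₋₂=1):
  k=0: a=10, p=10, q=1
  k=1: a=3, p=31, q=3
  k=2: a=3, p=103, q=10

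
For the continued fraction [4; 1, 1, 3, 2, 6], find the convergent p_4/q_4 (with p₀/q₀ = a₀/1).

73/16

Using pₖ = aₖpₖ₋₁ + pₖ₋₂, qₖ = aₖqₖ₋₁ + qₖ₋₂ (with p₋₁=1, p₋₂=0, q₋₁=0, q₋₂=1):
  k=0: a=4, p=4, q=1
  k=1: a=1, p=5, q=1
  k=2: a=1, p=9, q=2
  k=3: a=3, p=32, q=7
  k=4: a=2, p=73, q=16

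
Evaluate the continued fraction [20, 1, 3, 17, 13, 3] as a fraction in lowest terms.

57529/2772

Using pₖ = aₖpₖ₋₁ + pₖ₋₂ and qₖ = aₖqₖ₋₁ + qₖ₋₂:
  k=0: a=20, p=20, q=1
  k=1: a=1, p=21, q=1
  k=2: a=3, p=83, q=4
  k=3: a=17, p=1432, q=69
  k=4: a=13, p=18699, q=901
  k=5: a=3, p=57529, q=2772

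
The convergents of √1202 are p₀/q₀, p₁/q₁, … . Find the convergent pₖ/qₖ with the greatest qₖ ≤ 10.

√1202 = [34; 1, 2, 34, 2, 1, 68, …] (period length 6).
Convergents:
  p_0/q_0 = 34/1
  p_1/q_1 = 35/1
  p_2/q_2 = 104/3
  p_3/q_3 = 3571/103
q_2 = 3 ≤ 10 < 103 = q_3, so the answer is 104/3.

104/3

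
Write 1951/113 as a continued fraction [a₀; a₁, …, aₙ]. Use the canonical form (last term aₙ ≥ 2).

1951 = 17×113 + 30
113 = 3×30 + 23
30 = 1×23 + 7
23 = 3×7 + 2
7 = 3×2 + 1
2 = 2×1 + 0  (stop)
So 1951/113 = [17; 3, 1, 3, 3, 2].

[17; 3, 1, 3, 3, 2]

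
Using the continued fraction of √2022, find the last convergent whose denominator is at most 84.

√2022 = [44; 1, 28, 1, 88, …] (period length 4).
Convergents:
  p_0/q_0 = 44/1
  p_1/q_1 = 45/1
  p_2/q_2 = 1304/29
  p_3/q_3 = 1349/30
  p_4/q_4 = 120016/2669
q_3 = 30 ≤ 84 < 2669 = q_4, so the answer is 1349/30.

1349/30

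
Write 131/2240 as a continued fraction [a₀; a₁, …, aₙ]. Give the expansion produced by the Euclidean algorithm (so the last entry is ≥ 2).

131 = 0×2240 + 131
2240 = 17×131 + 13
131 = 10×13 + 1
13 = 13×1 + 0  (stop)
So 131/2240 = [0; 17, 10, 13].

[0; 17, 10, 13]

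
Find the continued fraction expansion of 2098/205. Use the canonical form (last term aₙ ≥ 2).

[10; 4, 3, 1, 2, 4]

2098 = 10×205 + 48
205 = 4×48 + 13
48 = 3×13 + 9
13 = 1×9 + 4
9 = 2×4 + 1
4 = 4×1 + 0  (stop)
So 2098/205 = [10; 4, 3, 1, 2, 4].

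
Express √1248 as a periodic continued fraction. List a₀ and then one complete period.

a₀ = ⌊√1248⌋ = 35.
With m₀=0, d₀=1 and mₖ₊₁ = dₖaₖ − mₖ, dₖ₊₁ = (n − mₖ₊₁²)/dₖ, aₖ₊₁ = ⌊(a₀+mₖ₊₁)/dₖ₊₁⌋:
  k=1: m=35, d=23, a=3
  k=2: m=34, d=4, a=17
  k=3: m=34, d=23, a=3
  k=4: m=35, d=1, a=70
d=1 and a=2a₀=70 at k=4, so the next step gives (m, d) = (35, 23) again — its k=1 value — and the period has length 4.

[35; 3, 17, 3, 70]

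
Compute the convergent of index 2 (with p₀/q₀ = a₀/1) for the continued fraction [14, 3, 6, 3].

Using pₖ = aₖpₖ₋₁ + pₖ₋₂, qₖ = aₖqₖ₋₁ + qₖ₋₂ (with p₋₁=1, p₋₂=0, q₋₁=0, q₋₂=1):
  k=0: a=14, p=14, q=1
  k=1: a=3, p=43, q=3
  k=2: a=6, p=272, q=19

272/19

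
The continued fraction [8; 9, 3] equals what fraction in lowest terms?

227/28

Using pₖ = aₖpₖ₋₁ + pₖ₋₂ and qₖ = aₖqₖ₋₁ + qₖ₋₂:
  k=0: a=8, p=8, q=1
  k=1: a=9, p=73, q=9
  k=2: a=3, p=227, q=28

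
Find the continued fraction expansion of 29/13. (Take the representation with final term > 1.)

[2; 4, 3]

29 = 2×13 + 3
13 = 4×3 + 1
3 = 3×1 + 0  (stop)
So 29/13 = [2; 4, 3].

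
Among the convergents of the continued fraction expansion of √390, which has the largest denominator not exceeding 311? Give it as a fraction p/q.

√390 = [19; 1, 2, 1, 38, …] (period length 4).
Convergents:
  p_0/q_0 = 19/1
  p_1/q_1 = 20/1
  p_2/q_2 = 59/3
  p_3/q_3 = 79/4
  p_4/q_4 = 3061/155
  p_5/q_5 = 3140/159
  p_6/q_6 = 9341/473
q_5 = 159 ≤ 311 < 473 = q_6, so the answer is 3140/159.

3140/159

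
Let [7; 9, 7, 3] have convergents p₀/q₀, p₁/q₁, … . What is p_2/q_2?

455/64

Using pₖ = aₖpₖ₋₁ + pₖ₋₂, qₖ = aₖqₖ₋₁ + qₖ₋₂ (with p₋₁=1, p₋₂=0, q₋₁=0, q₋₂=1):
  k=0: a=7, p=7, q=1
  k=1: a=9, p=64, q=9
  k=2: a=7, p=455, q=64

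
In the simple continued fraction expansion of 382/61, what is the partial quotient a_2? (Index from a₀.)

382 = 6·61 + 16   →  a_0 = 6
61 = 3·16 + 13   →  a_1 = 3
16 = 1·13 + 3   →  a_2 = 1

1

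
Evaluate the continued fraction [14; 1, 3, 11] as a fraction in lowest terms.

Using pₖ = aₖpₖ₋₁ + pₖ₋₂ and qₖ = aₖqₖ₋₁ + qₖ₋₂:
  k=0: a=14, p=14, q=1
  k=1: a=1, p=15, q=1
  k=2: a=3, p=59, q=4
  k=3: a=11, p=664, q=45

664/45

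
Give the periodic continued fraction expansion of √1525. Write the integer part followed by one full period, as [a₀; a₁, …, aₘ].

a₀ = ⌊√1525⌋ = 39.
With m₀=0, d₀=1 and mₖ₊₁ = dₖaₖ − mₖ, dₖ₊₁ = (n − mₖ₊₁²)/dₖ, aₖ₊₁ = ⌊(a₀+mₖ₊₁)/dₖ₊₁⌋:
  k=1: m=39, d=4, a=19
  k=2: m=37, d=39, a=1
  k=3: m=2, d=39, a=1
  k=4: m=37, d=4, a=19
  k=5: m=39, d=1, a=78
d=1 and a=2a₀=78 at k=5, so the next step gives (m, d) = (39, 4) again — its k=1 value — and the period has length 5.

[39; 19, 1, 1, 19, 78]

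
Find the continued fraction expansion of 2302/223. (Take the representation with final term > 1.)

2302 = 10*223 + 72
223 = 3*72 + 7
72 = 10*7 + 2
7 = 3*2 + 1
2 = 2*1 + 0  (stop)
So 2302/223 = [10; 3, 10, 3, 2].

[10; 3, 10, 3, 2]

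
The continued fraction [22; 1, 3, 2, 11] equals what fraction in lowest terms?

2346/103

Fold from the inside: start with 11/1.
  2 + 1/11 = 23/11
  3 + 11/23 = 80/23
  1 + 23/80 = 103/80
  22 + 80/103 = 2346/103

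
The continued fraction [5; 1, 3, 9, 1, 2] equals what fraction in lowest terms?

Fold from the inside: start with 2/1.
  1 + 1/2 = 3/2
  9 + 2/3 = 29/3
  3 + 3/29 = 90/29
  1 + 29/90 = 119/90
  5 + 90/119 = 685/119

685/119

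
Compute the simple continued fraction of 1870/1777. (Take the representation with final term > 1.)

[1; 19, 9, 3, 3]

1870 = 1*1777 + 93
1777 = 19*93 + 10
93 = 9*10 + 3
10 = 3*3 + 1
3 = 3*1 + 0  (stop)
So 1870/1777 = [1; 19, 9, 3, 3].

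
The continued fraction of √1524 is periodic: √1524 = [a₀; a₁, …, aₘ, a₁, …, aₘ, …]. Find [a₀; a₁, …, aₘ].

[39; 26, 78]

a₀ = ⌊√1524⌋ = 39.
With m₀=0, d₀=1 and mₖ₊₁ = dₖaₖ − mₖ, dₖ₊₁ = (n − mₖ₊₁²)/dₖ, aₖ₊₁ = ⌊(a₀+mₖ₊₁)/dₖ₊₁⌋:
  k=1: m=39, d=3, a=26
  k=2: m=39, d=1, a=78
d=1 and a=2a₀=78 at k=2, so the next step gives (m, d) = (39, 3) again — its k=1 value — and the period has length 2.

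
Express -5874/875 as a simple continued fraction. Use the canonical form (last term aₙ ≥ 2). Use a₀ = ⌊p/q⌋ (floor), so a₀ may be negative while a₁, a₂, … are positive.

[-7; 3, 2, 17, 2, 3]

-5874 = -7·875 + 251
875 = 3·251 + 122
251 = 2·122 + 7
122 = 17·7 + 3
7 = 2·3 + 1
3 = 3·1 + 0  (stop)
So -5874/875 = [-7; 3, 2, 17, 2, 3].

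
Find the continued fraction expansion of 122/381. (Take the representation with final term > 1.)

122 = 0*381 + 122
381 = 3*122 + 15
122 = 8*15 + 2
15 = 7*2 + 1
2 = 2*1 + 0  (stop)
So 122/381 = [0; 3, 8, 7, 2].

[0; 3, 8, 7, 2]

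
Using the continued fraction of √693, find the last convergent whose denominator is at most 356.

6239/237

√693 = [26; 3, 12, 1, 4, 1, 12, 3, 52, …] (period length 8).
Convergents:
  p_0/q_0 = 26/1
  p_1/q_1 = 79/3
  p_2/q_2 = 974/37
  p_3/q_3 = 1053/40
  p_4/q_4 = 5186/197
  p_5/q_5 = 6239/237
  p_6/q_6 = 80054/3041
q_5 = 237 ≤ 356 < 3041 = q_6, so the answer is 6239/237.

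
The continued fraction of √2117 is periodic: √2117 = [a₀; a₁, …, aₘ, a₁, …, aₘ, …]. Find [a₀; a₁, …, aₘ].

[46; 92]

a₀ = ⌊√2117⌋ = 46.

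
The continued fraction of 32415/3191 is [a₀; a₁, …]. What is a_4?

3

32415 = 10·3191 + 505   →  a_0 = 10
3191 = 6·505 + 161   →  a_1 = 6
505 = 3·161 + 22   →  a_2 = 3
161 = 7·22 + 7   →  a_3 = 7
22 = 3·7 + 1   →  a_4 = 3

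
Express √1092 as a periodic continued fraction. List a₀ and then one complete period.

[33; 22, 66]

a₀ = ⌊√1092⌋ = 33.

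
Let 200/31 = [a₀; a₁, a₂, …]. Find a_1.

200 = 6·31 + 14   →  a_0 = 6
31 = 2·14 + 3   →  a_1 = 2

2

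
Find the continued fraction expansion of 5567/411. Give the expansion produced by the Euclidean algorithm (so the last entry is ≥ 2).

5567 = 13·411 + 224
411 = 1·224 + 187
224 = 1·187 + 37
187 = 5·37 + 2
37 = 18·2 + 1
2 = 2·1 + 0  (stop)
So 5567/411 = [13; 1, 1, 5, 18, 2].

[13; 1, 1, 5, 18, 2]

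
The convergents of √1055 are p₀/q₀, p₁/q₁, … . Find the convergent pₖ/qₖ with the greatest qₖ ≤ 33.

√1055 = [32; 2, 12, 2, 64, …] (period length 4).
Convergents:
  p_0/q_0 = 32/1
  p_1/q_1 = 65/2
  p_2/q_2 = 812/25
  p_3/q_3 = 1689/52
q_2 = 25 ≤ 33 < 52 = q_3, so the answer is 812/25.

812/25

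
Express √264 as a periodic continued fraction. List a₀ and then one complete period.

a₀ = ⌊√264⌋ = 16.
With m₀=0, d₀=1 and mₖ₊₁ = dₖaₖ − mₖ, dₖ₊₁ = (n − mₖ₊₁²)/dₖ, aₖ₊₁ = ⌊(a₀+mₖ₊₁)/dₖ₊₁⌋:
  k=1: m=16, d=8, a=4
  k=2: m=16, d=1, a=32
d=1 and a=2a₀=32 at k=2, so the next step gives (m, d) = (16, 8) again — its k=1 value — and the period has length 2.

[16; 4, 32]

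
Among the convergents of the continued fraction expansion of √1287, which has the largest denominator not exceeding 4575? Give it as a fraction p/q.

144109/4017

√1287 = [35; 1, 6, 1, 70, …] (period length 4).
Convergents:
  p_0/q_0 = 35/1
  p_1/q_1 = 36/1
  p_2/q_2 = 251/7
  p_3/q_3 = 287/8
  p_4/q_4 = 20341/567
  p_5/q_5 = 20628/575
  p_6/q_6 = 144109/4017
  p_7/q_7 = 164737/4592
q_6 = 4017 ≤ 4575 < 4592 = q_7, so the answer is 144109/4017.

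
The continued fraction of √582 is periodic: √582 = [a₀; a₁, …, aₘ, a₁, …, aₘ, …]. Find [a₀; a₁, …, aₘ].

a₀ = ⌊√582⌋ = 24.

[24; 8, 48]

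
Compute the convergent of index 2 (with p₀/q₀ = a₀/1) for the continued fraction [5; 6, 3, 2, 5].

Using pₖ = aₖpₖ₋₁ + pₖ₋₂, qₖ = aₖqₖ₋₁ + qₖ₋₂ (with p₋₁=1, p₋₂=0, q₋₁=0, q₋₂=1):
  k=0: a=5, p=5, q=1
  k=1: a=6, p=31, q=6
  k=2: a=3, p=98, q=19

98/19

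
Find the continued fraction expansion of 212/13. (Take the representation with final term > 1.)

[16; 3, 4]

212 = 16*13 + 4
13 = 3*4 + 1
4 = 4*1 + 0  (stop)
So 212/13 = [16; 3, 4].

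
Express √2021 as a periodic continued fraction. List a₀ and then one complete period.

[44; 1, 21, 2, 21, 1, 88]

a₀ = ⌊√2021⌋ = 44.
With m₀=0, d₀=1 and mₖ₊₁ = dₖaₖ − mₖ, dₖ₊₁ = (n − mₖ₊₁²)/dₖ, aₖ₊₁ = ⌊(a₀+mₖ₊₁)/dₖ₊₁⌋:
  k=1: m=44, d=85, a=1
  k=2: m=41, d=4, a=21
  k=3: m=43, d=43, a=2
  k=4: m=43, d=4, a=21
  k=5: m=41, d=85, a=1
  k=6: m=44, d=1, a=88
d=1 and a=2a₀=88 at k=6, so the next step gives (m, d) = (44, 85) again — its k=1 value — and the period has length 6.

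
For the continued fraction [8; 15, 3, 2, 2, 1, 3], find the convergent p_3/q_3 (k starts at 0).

Using pₖ = aₖpₖ₋₁ + pₖ₋₂, qₖ = aₖqₖ₋₁ + qₖ₋₂ (with p₋₁=1, p₋₂=0, q₋₁=0, q₋₂=1):
  k=0: a=8, p=8, q=1
  k=1: a=15, p=121, q=15
  k=2: a=3, p=371, q=46
  k=3: a=2, p=863, q=107

863/107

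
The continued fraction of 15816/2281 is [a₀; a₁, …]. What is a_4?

2

15816 = 6·2281 + 2130   →  a_0 = 6
2281 = 1·2130 + 151   →  a_1 = 1
2130 = 14·151 + 16   →  a_2 = 14
151 = 9·16 + 7   →  a_3 = 9
16 = 2·7 + 2   →  a_4 = 2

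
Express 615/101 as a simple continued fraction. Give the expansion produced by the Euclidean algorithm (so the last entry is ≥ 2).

[6; 11, 4, 2]

615 = 6·101 + 9
101 = 11·9 + 2
9 = 4·2 + 1
2 = 2·1 + 0  (stop)
So 615/101 = [6; 11, 4, 2].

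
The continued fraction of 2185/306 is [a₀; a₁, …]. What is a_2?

8

2185 = 7·306 + 43   →  a_0 = 7
306 = 7·43 + 5   →  a_1 = 7
43 = 8·5 + 3   →  a_2 = 8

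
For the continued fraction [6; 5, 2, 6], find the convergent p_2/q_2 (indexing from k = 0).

68/11

Using pₖ = aₖpₖ₋₁ + pₖ₋₂, qₖ = aₖqₖ₋₁ + qₖ₋₂ (with p₋₁=1, p₋₂=0, q₋₁=0, q₋₂=1):
  k=0: a=6, p=6, q=1
  k=1: a=5, p=31, q=5
  k=2: a=2, p=68, q=11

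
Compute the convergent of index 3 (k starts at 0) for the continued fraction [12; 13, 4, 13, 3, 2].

8477/702

Using pₖ = aₖpₖ₋₁ + pₖ₋₂, qₖ = aₖqₖ₋₁ + qₖ₋₂ (with p₋₁=1, p₋₂=0, q₋₁=0, q₋₂=1):
  k=0: a=12, p=12, q=1
  k=1: a=13, p=157, q=13
  k=2: a=4, p=640, q=53
  k=3: a=13, p=8477, q=702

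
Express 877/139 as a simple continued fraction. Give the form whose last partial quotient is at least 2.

[6; 3, 4, 3, 3]

877 = 6×139 + 43
139 = 3×43 + 10
43 = 4×10 + 3
10 = 3×3 + 1
3 = 3×1 + 0  (stop)
So 877/139 = [6; 3, 4, 3, 3].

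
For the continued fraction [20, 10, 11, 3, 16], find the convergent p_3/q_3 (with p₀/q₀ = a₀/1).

6894/343

Using pₖ = aₖpₖ₋₁ + pₖ₋₂, qₖ = aₖqₖ₋₁ + qₖ₋₂ (with p₋₁=1, p₋₂=0, q₋₁=0, q₋₂=1):
  k=0: a=20, p=20, q=1
  k=1: a=10, p=201, q=10
  k=2: a=11, p=2231, q=111
  k=3: a=3, p=6894, q=343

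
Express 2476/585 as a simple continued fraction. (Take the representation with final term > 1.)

[4; 4, 3, 3, 6, 2]

2476 = 4×585 + 136
585 = 4×136 + 41
136 = 3×41 + 13
41 = 3×13 + 2
13 = 6×2 + 1
2 = 2×1 + 0  (stop)
So 2476/585 = [4; 4, 3, 3, 6, 2].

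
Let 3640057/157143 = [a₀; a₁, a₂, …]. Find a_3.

3640057 = 23·157143 + 25768   →  a_0 = 23
157143 = 6·25768 + 2535   →  a_1 = 6
25768 = 10·2535 + 418   →  a_2 = 10
2535 = 6·418 + 27   →  a_3 = 6

6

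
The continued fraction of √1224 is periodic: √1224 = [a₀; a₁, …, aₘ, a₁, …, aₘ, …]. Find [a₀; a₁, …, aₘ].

[34; 1, 68]

a₀ = ⌊√1224⌋ = 34.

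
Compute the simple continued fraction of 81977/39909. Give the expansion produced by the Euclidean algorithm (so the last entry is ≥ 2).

[2; 18, 2, 16, 9, 3, 2]

81977 = 2×39909 + 2159
39909 = 18×2159 + 1047
2159 = 2×1047 + 65
1047 = 16×65 + 7
65 = 9×7 + 2
7 = 3×2 + 1
2 = 2×1 + 0  (stop)
So 81977/39909 = [2; 18, 2, 16, 9, 3, 2].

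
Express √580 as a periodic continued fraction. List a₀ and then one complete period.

[24; 12, 48]

a₀ = ⌊√580⌋ = 24.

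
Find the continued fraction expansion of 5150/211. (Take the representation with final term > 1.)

5150 = 24·211 + 86
211 = 2·86 + 39
86 = 2·39 + 8
39 = 4·8 + 7
8 = 1·7 + 1
7 = 7·1 + 0  (stop)
So 5150/211 = [24; 2, 2, 4, 1, 7].

[24; 2, 2, 4, 1, 7]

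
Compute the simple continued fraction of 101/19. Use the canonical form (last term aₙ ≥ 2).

101 = 5×19 + 6
19 = 3×6 + 1
6 = 6×1 + 0  (stop)
So 101/19 = [5; 3, 6].

[5; 3, 6]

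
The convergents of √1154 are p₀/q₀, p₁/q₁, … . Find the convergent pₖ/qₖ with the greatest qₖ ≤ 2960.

√1154 = [33; 1, 32, 1, 66, …] (period length 4).
Convergents:
  p_0/q_0 = 33/1
  p_1/q_1 = 34/1
  p_2/q_2 = 1121/33
  p_3/q_3 = 1155/34
  p_4/q_4 = 77351/2277
  p_5/q_5 = 78506/2311
  p_6/q_6 = 2589543/76229
q_5 = 2311 ≤ 2960 < 76229 = q_6, so the answer is 78506/2311.

78506/2311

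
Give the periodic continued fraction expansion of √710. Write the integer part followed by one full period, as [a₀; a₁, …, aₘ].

[26; 1, 1, 1, 4, 1, 1, 1, 52]

a₀ = ⌊√710⌋ = 26.
With m₀=0, d₀=1 and mₖ₊₁ = dₖaₖ − mₖ, dₖ₊₁ = (n − mₖ₊₁²)/dₖ, aₖ₊₁ = ⌊(a₀+mₖ₊₁)/dₖ₊₁⌋:
  k=1: m=26, d=34, a=1
  k=2: m=8, d=19, a=1
  k=3: m=11, d=31, a=1
  k=4: m=20, d=10, a=4
  k=5: m=20, d=31, a=1
  k=6: m=11, d=19, a=1
  k=7: m=8, d=34, a=1
  k=8: m=26, d=1, a=52
d=1 and a=2a₀=52 at k=8, so the next step gives (m, d) = (26, 34) again — its k=1 value — and the period has length 8.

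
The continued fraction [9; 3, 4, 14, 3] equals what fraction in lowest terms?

Using pₖ = aₖpₖ₋₁ + pₖ₋₂ and qₖ = aₖqₖ₋₁ + qₖ₋₂:
  k=0: a=9, p=9, q=1
  k=1: a=3, p=28, q=3
  k=2: a=4, p=121, q=13
  k=3: a=14, p=1722, q=185
  k=4: a=3, p=5287, q=568

5287/568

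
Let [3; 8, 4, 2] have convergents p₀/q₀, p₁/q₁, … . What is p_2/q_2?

103/33

Using pₖ = aₖpₖ₋₁ + pₖ₋₂, qₖ = aₖqₖ₋₁ + qₖ₋₂ (with p₋₁=1, p₋₂=0, q₋₁=0, q₋₂=1):
  k=0: a=3, p=3, q=1
  k=1: a=8, p=25, q=8
  k=2: a=4, p=103, q=33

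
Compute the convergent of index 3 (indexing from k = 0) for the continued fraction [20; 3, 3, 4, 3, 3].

Using pₖ = aₖpₖ₋₁ + pₖ₋₂, qₖ = aₖqₖ₋₁ + qₖ₋₂ (with p₋₁=1, p₋₂=0, q₋₁=0, q₋₂=1):
  k=0: a=20, p=20, q=1
  k=1: a=3, p=61, q=3
  k=2: a=3, p=203, q=10
  k=3: a=4, p=873, q=43

873/43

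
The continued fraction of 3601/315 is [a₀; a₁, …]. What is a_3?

3601 = 11·315 + 136   →  a_0 = 11
315 = 2·136 + 43   →  a_1 = 2
136 = 3·43 + 7   →  a_2 = 3
43 = 6·7 + 1   →  a_3 = 6

6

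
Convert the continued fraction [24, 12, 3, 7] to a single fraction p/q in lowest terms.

Using pₖ = aₖpₖ₋₁ + pₖ₋₂ and qₖ = aₖqₖ₋₁ + qₖ₋₂:
  k=0: a=24, p=24, q=1
  k=1: a=12, p=289, q=12
  k=2: a=3, p=891, q=37
  k=3: a=7, p=6526, q=271

6526/271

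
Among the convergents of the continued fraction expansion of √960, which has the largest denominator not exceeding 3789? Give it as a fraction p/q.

117150/3781

√960 = [30; 1, 60, …] (period length 2).
Convergents:
  p_0/q_0 = 30/1
  p_1/q_1 = 31/1
  p_2/q_2 = 1890/61
  p_3/q_3 = 1921/62
  p_4/q_4 = 117150/3781
  p_5/q_5 = 119071/3843
q_4 = 3781 ≤ 3789 < 3843 = q_5, so the answer is 117150/3781.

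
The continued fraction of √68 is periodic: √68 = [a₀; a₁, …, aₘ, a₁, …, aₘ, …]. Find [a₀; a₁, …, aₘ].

[8; 4, 16]

a₀ = ⌊√68⌋ = 8.
With m₀=0, d₀=1 and mₖ₊₁ = dₖaₖ − mₖ, dₖ₊₁ = (n − mₖ₊₁²)/dₖ, aₖ₊₁ = ⌊(a₀+mₖ₊₁)/dₖ₊₁⌋:
  k=1: m=8, d=4, a=4
  k=2: m=8, d=1, a=16
d=1 and a=2a₀=16 at k=2, so the next step gives (m, d) = (8, 4) again — its k=1 value — and the period has length 2.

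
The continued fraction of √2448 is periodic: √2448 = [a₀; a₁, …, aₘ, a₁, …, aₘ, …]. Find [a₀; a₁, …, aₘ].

[49; 2, 10, 2, 98]

a₀ = ⌊√2448⌋ = 49.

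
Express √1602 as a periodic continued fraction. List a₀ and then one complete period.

[40; 40, 80]

a₀ = ⌊√1602⌋ = 40.
With m₀=0, d₀=1 and mₖ₊₁ = dₖaₖ − mₖ, dₖ₊₁ = (n − mₖ₊₁²)/dₖ, aₖ₊₁ = ⌊(a₀+mₖ₊₁)/dₖ₊₁⌋:
  k=1: m=40, d=2, a=40
  k=2: m=40, d=1, a=80
d=1 and a=2a₀=80 at k=2, so the next step gives (m, d) = (40, 2) again — its k=1 value — and the period has length 2.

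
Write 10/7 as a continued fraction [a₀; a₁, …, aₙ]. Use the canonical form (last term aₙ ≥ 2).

10 = 1×7 + 3
7 = 2×3 + 1
3 = 3×1 + 0  (stop)
So 10/7 = [1; 2, 3].

[1; 2, 3]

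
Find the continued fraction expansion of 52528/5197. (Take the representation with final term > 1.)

[10; 9, 3, 5, 3, 3, 3]

52528 = 10·5197 + 558
5197 = 9·558 + 175
558 = 3·175 + 33
175 = 5·33 + 10
33 = 3·10 + 3
10 = 3·3 + 1
3 = 3·1 + 0  (stop)
So 52528/5197 = [10; 9, 3, 5, 3, 3, 3].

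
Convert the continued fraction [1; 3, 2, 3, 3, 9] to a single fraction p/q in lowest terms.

Using pₖ = aₖpₖ₋₁ + pₖ₋₂ and qₖ = aₖqₖ₋₁ + qₖ₋₂:
  k=0: a=1, p=1, q=1
  k=1: a=3, p=4, q=3
  k=2: a=2, p=9, q=7
  k=3: a=3, p=31, q=24
  k=4: a=3, p=102, q=79
  k=5: a=9, p=949, q=735

949/735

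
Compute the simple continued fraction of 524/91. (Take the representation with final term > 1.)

[5; 1, 3, 7, 3]

524 = 5*91 + 69
91 = 1*69 + 22
69 = 3*22 + 3
22 = 7*3 + 1
3 = 3*1 + 0  (stop)
So 524/91 = [5; 1, 3, 7, 3].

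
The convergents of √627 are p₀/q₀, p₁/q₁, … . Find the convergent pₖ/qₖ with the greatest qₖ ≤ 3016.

31325/1251

√627 = [25; 25, 50, …] (period length 2).
Convergents:
  p_0/q_0 = 25/1
  p_1/q_1 = 626/25
  p_2/q_2 = 31325/1251
  p_3/q_3 = 783751/31300
q_2 = 1251 ≤ 3016 < 31300 = q_3, so the answer is 31325/1251.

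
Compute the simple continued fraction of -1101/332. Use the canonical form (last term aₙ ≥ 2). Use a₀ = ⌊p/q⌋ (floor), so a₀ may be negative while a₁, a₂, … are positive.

-1101 = -4*332 + 227
332 = 1*227 + 105
227 = 2*105 + 17
105 = 6*17 + 3
17 = 5*3 + 2
3 = 1*2 + 1
2 = 2*1 + 0  (stop)
So -1101/332 = [-4; 1, 2, 6, 5, 1, 2].

[-4; 1, 2, 6, 5, 1, 2]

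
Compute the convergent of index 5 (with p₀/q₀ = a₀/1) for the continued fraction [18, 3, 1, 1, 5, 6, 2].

Using pₖ = aₖpₖ₋₁ + pₖ₋₂, qₖ = aₖqₖ₋₁ + qₖ₋₂ (with p₋₁=1, p₋₂=0, q₋₁=0, q₋₂=1):
  k=0: a=18, p=18, q=1
  k=1: a=3, p=55, q=3
  k=2: a=1, p=73, q=4
  k=3: a=1, p=128, q=7
  k=4: a=5, p=713, q=39
  k=5: a=6, p=4406, q=241

4406/241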